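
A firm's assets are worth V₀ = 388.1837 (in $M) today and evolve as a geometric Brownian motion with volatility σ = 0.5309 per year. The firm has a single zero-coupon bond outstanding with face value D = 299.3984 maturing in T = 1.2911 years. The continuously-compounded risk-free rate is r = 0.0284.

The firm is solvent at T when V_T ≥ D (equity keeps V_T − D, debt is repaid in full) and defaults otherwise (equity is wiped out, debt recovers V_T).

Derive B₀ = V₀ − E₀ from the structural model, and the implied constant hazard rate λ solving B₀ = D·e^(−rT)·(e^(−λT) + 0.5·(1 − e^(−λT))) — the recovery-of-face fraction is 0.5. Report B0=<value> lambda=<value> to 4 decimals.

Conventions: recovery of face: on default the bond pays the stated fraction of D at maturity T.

Apply the equity-as-call identities (strike 299.3984, horizon 1.2911 years):
d₁ = [ln(V₀/D) + (r + σ²/2)T] / (σ√T)
   = [ln(388.1837/299.3984) + (0.0284 + 0.5·0.5309²)·1.2911] / (0.5309·√1.2911)
   = [0.259704 + 0.218619] / 0.603244 = 0.792917
d₂ = d₁ − σ√T = 0.792917 − 0.603244 = 0.189674
N(d₁) = 0.786087,  N(d₂) = 0.575218,  e^(−rT) = 0.963997
E₀ = V₀·N(d₁) − D·e^(−rT)·N(d₂)
   = 388.1837·0.786087 − 299.3984·0.963997·0.575218 = 139.127358
B₀ = V₀ − E₀ = 388.1837 − 139.127358 = 249.056342
e^(−λT) = (B₀·e^(rT)/D − 0.5)/(1 − 0.5) = (249.0563·1.037348/299.3984 − 0.5)/0.5 = 0.72584756
λ = −ln(0.72584756)/1.2911 = 0.248172

B0=249.0563 lambda=0.2482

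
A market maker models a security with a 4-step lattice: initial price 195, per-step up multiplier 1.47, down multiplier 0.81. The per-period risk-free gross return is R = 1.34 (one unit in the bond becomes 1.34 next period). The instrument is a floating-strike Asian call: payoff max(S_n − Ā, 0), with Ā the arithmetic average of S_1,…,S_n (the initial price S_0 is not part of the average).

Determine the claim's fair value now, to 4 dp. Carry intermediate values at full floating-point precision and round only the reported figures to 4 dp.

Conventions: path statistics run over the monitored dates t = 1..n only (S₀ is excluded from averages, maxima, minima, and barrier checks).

price = 63.1458

With p* = (R−d)/(u−d) = 0.8030, sum probability × payoff across the paths and divide by R^4.
Enumerate all 2^4 = 16 price paths (U = up ×1.47, D = down ×0.81); each path with k up-moves has probability p*^k·(1−p*)^(4−k).
DDDD: Ā=118.3654, payoff=0.0000, prob=0.001505
UDDD: Ā=214.8113, payoff=0.0000, prob=0.006137
DUDD: Ā=182.6363, payoff=0.0000, prob=0.006137
UUDD: Ā=331.4510, payoff=0.0000, prob=0.025019
DDUD: Ā=156.5745, payoff=0.0000, prob=0.006137
UDUD: Ā=284.1538, payoff=0.0000, prob=0.025019
DUUD: Ā=251.9788, payoff=24.4857, prob=0.025019
UUUD: Ā=457.2948, payoff=44.4370, prob=0.101999
DDDU: Ā=135.4645, payoff=16.8730, prob=0.006137
UDDU: Ā=245.8430, payoff=30.6215, prob=0.025019
DUDU: Ā=213.6680, payoff=62.7965, prob=0.025019
UUDU: Ā=387.7679, payoff=113.9639, prob=0.101999
DDUU: Ā=187.6063, payoff=88.8582, prob=0.025019
UDUU: Ā=340.4706, payoff=161.2612, prob=0.101999
DUUU: Ā=308.2956, payoff=193.4362, prob=0.101999
UUUU: Ā=559.4995, payoff=351.0509, prob=0.415841
Price = Σ prob·payoff / R^4 = 203.593350 / 3.224179 = 63.1458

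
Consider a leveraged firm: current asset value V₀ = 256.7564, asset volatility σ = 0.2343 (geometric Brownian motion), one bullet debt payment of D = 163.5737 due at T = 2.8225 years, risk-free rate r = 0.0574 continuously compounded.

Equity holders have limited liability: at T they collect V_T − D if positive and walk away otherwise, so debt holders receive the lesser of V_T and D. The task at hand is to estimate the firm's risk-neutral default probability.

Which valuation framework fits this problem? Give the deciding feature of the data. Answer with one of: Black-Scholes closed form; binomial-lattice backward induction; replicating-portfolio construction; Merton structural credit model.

framework: Merton structural credit model

Key observation: with the firm-asset dynamics (V₀ = 256.7564) and a single zero-coupon liability of face 163.5737 given, debt value, spread, and default probability all derive from the option view of the balance sheet.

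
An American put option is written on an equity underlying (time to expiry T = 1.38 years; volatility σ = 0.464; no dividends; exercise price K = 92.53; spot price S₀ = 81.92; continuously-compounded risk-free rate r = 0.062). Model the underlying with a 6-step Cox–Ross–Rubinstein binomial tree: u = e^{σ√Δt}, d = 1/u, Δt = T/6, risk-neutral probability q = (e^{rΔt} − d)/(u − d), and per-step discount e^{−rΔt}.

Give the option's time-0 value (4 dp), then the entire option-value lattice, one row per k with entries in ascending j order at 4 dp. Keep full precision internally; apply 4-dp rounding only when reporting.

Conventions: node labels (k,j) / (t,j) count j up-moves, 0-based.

params: Δt=0.23000 u=1.24923 d=0.80049 q=0.47660 e^(-rΔt)=0.98584
t_6 payoffs: 70.9755 58.8927 40.0365 10.6100 0.0000 0.0000 0.0000
k=5: node(5,0) S=26.9265 payoff=65.6035 vs cont=64.2934 → 65.6035 [stop]  node(5,1) S=42.0207 payoff=50.5093 vs cont=49.1991 → 50.5093 [stop]  node(5,2) S=65.5764 payoff=26.9536 vs cont=25.6434 → 26.9536 [stop]  node(5,3) S=102.3368 payoff=0.0000 vs cont=5.4746 → 5.4746 [wait]  node(5,4) S=159.7041 payoff=0.0000 vs cont=0.0000 → 0.0000 [wait]  node(5,5) S=249.2300 payoff=0.0000 vs cont=0.0000 → 0.0000 [wait]
k=4: node(4,0) S=33.6373 payoff=58.8927 vs cont=57.5825 → 58.8927 [stop]  node(4,1) S=52.4935 payoff=40.0365 vs cont=38.7264 → 40.0365 [stop]  node(4,2) S=81.9200 payoff=10.6100 vs cont=16.4799 → 16.4799 [wait]  node(4,3) S=127.8422 payoff=0.0000 vs cont=2.8248 → 2.8248 [wait]  node(4,4) S=199.5070 payoff=0.0000 vs cont=0.0000 → 0.0000 [wait]
k=3: node(3,0) S=42.0207 payoff=50.5093 vs cont=49.1991 → 50.5093 [stop]  node(3,1) S=65.5764 payoff=26.9536 vs cont=28.4015 → 28.4015 [wait]  node(3,2) S=102.3368 payoff=0.0000 vs cont=9.8307 → 9.8307 [wait]  node(3,3) S=159.7041 payoff=0.0000 vs cont=1.4576 → 1.4576 [wait]
k=2: node(2,0) S=52.4935 payoff=40.0365 vs cont=39.4067 → 40.0365 [stop]  node(2,1) S=81.9200 payoff=10.6100 vs cont=19.2738 → 19.2738 [wait]  node(2,2) S=127.8422 payoff=0.0000 vs cont=5.7574 → 5.7574 [wait]
k=1: node(1,0) S=65.5764 payoff=26.9536 vs cont=29.7142 → 29.7142 [wait]  node(1,1) S=102.3368 payoff=0.0000 vs cont=12.6501 → 12.6501 [wait]
k=0: node(0,0) S=81.9200 payoff=10.6100 vs cont=21.2758 → 21.2758 [wait]

price = 21.2758
tree:
21.2758
29.7142 12.6501
40.0365 19.2738 5.7574
50.5093 28.4015 9.8307 1.4576
58.8927 40.0365 16.4799 2.8248 0.0000
65.6035 50.5093 26.9536 5.4746 0.0000 0.0000
70.9755 58.8927 40.0365 10.6100 0.0000 0.0000 0.0000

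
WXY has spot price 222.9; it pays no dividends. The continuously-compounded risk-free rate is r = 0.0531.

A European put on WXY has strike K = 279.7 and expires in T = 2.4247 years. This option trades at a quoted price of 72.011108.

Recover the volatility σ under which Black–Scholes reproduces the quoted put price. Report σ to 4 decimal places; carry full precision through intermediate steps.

sigma = 0.4183

At σ = 0.4183 the Black–Scholes value reproduces the quote:
σ√T = 0.4183·√2.4247 = 0.651354
d₁ = (ln(S/K) + (r+σ²/2)T) / (σ√T) = (ln(222.9/279.7) + (0.0531+0.4183²/2)·2.4247) / 0.651354 = (-0.226994 + 0.340882) / 0.651354 = 0.174848
d₂ = d₁ − σ√T = 0.174848 − 0.651354 = -0.476505
e^{−rT} = 0.879192
N(−d₁) = 0.430599,  N(−d₂) = 0.683143
V = K·e^{−rT}·N(−d₂) − S·N(−d₁) = 167.991727 − 95.980619 = 72.011108 (equal to the quote); since ∂V/∂σ > 0 for all σ, the implied volatility is unique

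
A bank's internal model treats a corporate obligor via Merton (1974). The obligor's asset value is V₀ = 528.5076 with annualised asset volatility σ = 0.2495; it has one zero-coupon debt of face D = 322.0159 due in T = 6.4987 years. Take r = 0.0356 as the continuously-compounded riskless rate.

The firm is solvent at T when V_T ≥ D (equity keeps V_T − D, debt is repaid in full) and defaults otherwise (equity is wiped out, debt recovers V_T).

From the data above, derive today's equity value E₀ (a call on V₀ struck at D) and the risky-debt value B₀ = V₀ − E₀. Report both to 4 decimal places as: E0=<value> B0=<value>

Apply the equity-as-call identities (strike 322.0159, horizon 6.4987 years):
d₁ = [ln(V₀/D) + (r + σ²/2)T] / (σ√T)
   = [ln(528.5076/322.0159) + (0.0356 + 0.5·0.2495²)·6.4987] / (0.2495·√6.4987)
   = [0.495456 + 0.433627] / 0.636039 = 1.460732
d₂ = d₁ − σ√T = 1.460732 − 0.636039 = 0.824693
N(d₁) = 0.927956,  N(d₂) = 0.795227,  e^(−rT) = 0.793459
E₀ = V₀·N(d₁) − D·e^(−rT)·N(d₂)
   = 528.5076·0.927956 − 322.0159·0.793459·0.795227 = 287.245990
B₀ = V₀ − E₀ = 528.5076 − 287.245990 = 241.261610

E0=287.2460 B0=241.2616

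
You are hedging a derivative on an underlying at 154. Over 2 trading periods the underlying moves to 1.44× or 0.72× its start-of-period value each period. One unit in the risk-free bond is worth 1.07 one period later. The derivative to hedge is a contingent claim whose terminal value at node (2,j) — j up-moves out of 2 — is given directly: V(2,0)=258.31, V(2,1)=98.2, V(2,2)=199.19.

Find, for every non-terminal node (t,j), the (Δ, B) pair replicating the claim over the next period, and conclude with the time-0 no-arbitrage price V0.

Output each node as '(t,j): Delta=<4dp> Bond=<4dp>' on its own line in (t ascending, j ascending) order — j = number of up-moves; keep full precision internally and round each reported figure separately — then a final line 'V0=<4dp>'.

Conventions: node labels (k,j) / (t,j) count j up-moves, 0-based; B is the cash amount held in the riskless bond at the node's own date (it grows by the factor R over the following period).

(0,0): Delta=-0.2797 Bond=186.6234
(1,0): Delta=-2.0055 Bond=391.0467
(1,1): Delta=0.6325 Bond=-2.6075
V0=143.5466

Arbitrage-free pricing uses the up-move probability p* = (R−d)/(u−d) = 0.4861, discounting each step at R = 1.07.
At maturity the claim pays: V(2,0)=258.3100, V(2,1)=98.2000, V(2,2)=199.1900
(1,0): S=110.8800. Δ = (V_up−V_dn)/(S_up−S_dn) = (98.2000−258.3100)/(159.6672−79.8336) = -2.0055. V = [p*·98.2000 + (1−p*)·258.3100]/1.07 = 168.6717. B = V − Δ·S = 391.0467.
(1,1): S=221.7600. Δ = (V_up−V_dn)/(S_up−S_dn) = (199.1900−98.2000)/(319.3344−159.6672) = 0.6325. V = [p*·199.1900 + (1−p*)·98.2000]/1.07 = 137.6564. B = V − Δ·S = -2.6075.
(0,0): S=154.0000. Δ = (V_up−V_dn)/(S_up−S_dn) = (137.6564−168.6717)/(221.7600−110.8800) = -0.2797. V = [p*·137.6564 + (1−p*)·168.6717]/1.07 = 143.5466. B = V − Δ·S = 186.6234.
Check: Δ(0,0)·S0 + B(0,0) = 143.5466 = V0.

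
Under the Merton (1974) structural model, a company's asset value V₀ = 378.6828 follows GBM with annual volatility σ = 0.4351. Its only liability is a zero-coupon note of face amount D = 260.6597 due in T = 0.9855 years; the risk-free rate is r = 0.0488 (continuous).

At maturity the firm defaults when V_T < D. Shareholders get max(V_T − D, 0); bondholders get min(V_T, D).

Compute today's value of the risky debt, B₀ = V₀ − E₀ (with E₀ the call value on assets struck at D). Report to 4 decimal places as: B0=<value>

B0=237.0379

Work the structural quantities from V₀ = 378.6828 against face 260.6597:
d₁ = [ln(V₀/D) + (r + σ²/2)T] / (σ√T)
   = [ln(378.6828/260.6597) + (0.0488 + 0.5·0.4351²)·0.9855] / (0.4351·√0.9855)
   = [0.373483 + 0.141376] / 0.431934 = 1.191986
d₂ = d₁ − σ√T = 1.191986 − 0.431934 = 0.760052
N(d₁) = 0.883367,  N(d₂) = 0.776388,  e^(−rT) = 0.953046
E₀ = V₀·N(d₁) − D·e^(−rT)·N(d₂)
   = 378.6828·0.883367 − 260.6597·0.953046·0.776388 = 141.644907
B₀ = V₀ − E₀ = 378.6828 − 141.644907 = 237.037893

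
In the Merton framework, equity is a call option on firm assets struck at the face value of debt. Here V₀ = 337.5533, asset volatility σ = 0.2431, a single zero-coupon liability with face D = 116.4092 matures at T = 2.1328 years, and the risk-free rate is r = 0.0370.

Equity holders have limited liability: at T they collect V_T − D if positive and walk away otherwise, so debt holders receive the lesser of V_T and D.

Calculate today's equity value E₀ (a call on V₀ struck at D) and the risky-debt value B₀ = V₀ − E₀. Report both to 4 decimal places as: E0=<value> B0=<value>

E0=229.9887 B0=107.5646

Equity is a call on the firm's assets struck at D = 116.4092:
d₁ = [ln(V₀/D) + (r + σ²/2)T] / (σ√T)
   = [ln(337.5533/116.4092) + (0.0370 + 0.5·0.2431²)·2.1328] / (0.2431·√2.1328)
   = [1.064612 + 0.141935] / 0.355026 = 3.398477
d₂ = d₁ − σ√T = 3.398477 − 0.355026 = 3.043451
N(d₁) = 0.999661,  N(d₂) = 0.998831,  e^(−rT) = 0.924120
E₀ = V₀·N(d₁) − D·e^(−rT)·N(d₂)
   = 337.5533·0.999661 − 116.4092·0.924120·0.998831 = 229.988691
B₀ = V₀ − E₀ = 337.5533 − 229.988691 = 107.564609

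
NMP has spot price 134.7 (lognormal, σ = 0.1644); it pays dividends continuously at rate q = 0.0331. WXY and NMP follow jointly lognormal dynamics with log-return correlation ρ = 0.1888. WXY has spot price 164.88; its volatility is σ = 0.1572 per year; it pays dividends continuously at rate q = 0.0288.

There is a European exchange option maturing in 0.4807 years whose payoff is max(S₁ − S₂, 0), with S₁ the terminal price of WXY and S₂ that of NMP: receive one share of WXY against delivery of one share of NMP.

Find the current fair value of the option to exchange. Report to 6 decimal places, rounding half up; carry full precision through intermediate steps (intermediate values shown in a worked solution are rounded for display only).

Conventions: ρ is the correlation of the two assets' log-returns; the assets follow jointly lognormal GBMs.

exchange price = 30.741605

σ_eff = √(σ₁² + σ₂² − 2ρσ₁σ₂) = √(0.1572² + 0.1644² − 2·0.1888·0.1572·0.1644) = 0.204892
d₁ = (ln(S₁/S₂) + (q₂ − q₁ + σ_eff²/2)T) / (σ_eff√T) = (ln(164.88/134.7) + (0.0331 − 0.0288 + 0.020990)·0.4807) / 0.142057 = 1.508729
d₂ = d₁ − σ_eff√T = 1.508729 − 0.142057 = 1.366672
N(d₁) = 0.934316,  N(d₂) = 0.914136
V = S₁·e^{−q₁T}·N(d₁) − S₂·e^{−q₂T}·N(d₂) = 151.932011 − 121.190406 = 30.741605
Key observation: the rate r is irrelevant here: denominating values in NMP turns the exchange into a ratio option on S₁/S₂, and discounting at r drops out.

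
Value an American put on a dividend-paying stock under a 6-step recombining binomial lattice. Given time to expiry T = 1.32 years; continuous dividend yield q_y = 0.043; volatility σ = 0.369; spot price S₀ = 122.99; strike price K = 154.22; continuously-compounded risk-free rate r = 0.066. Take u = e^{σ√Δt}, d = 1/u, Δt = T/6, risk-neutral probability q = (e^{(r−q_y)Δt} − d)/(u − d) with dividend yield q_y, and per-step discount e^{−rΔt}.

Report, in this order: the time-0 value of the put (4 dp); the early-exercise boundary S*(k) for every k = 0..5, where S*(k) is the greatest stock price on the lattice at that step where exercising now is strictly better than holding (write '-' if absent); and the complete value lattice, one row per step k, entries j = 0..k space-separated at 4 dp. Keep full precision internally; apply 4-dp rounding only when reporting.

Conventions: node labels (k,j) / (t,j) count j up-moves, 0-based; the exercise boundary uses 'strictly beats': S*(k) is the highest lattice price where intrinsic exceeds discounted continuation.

Δt=0.22000  u=1.18896  d=0.84107  q=0.47142  discount=0.98558
step 6 (expiry): payoffs max(K−S,0) = 110.6815 92.6732 67.2163 31.2300 0.0000 0.0000 0.0000
step 5: (k=5,j=0): S=51.7654, K−S=102.4546, hold=100.7189 ⇒ V=102.4546 exercise | (k=5,j=1): S=73.1765, K−S=81.0435, hold=79.5094 ⇒ V=81.0435 exercise | (k=5,j=2): S=103.4436, K−S=50.7764, hold=49.5272 ⇒ V=50.7764 exercise | (k=5,j=3): S=146.2298, K−S=7.9902, hold=16.2696 ⇒ V=16.2696 continue | (k=5,j=4): S=206.7131, K−S=0.0000, hold=0.0000 ⇒ V=0.0000 continue | (k=5,j=5): S=292.2135, K−S=0.0000, hold=0.0000 ⇒ V=0.0000 continue  boundary S*=103.4436
step 4: (k=4,j=0): S=61.5468, K−S=92.6732, hold=91.0296 ⇒ V=92.6732 exercise | (k=4,j=1): S=87.0037, K−S=67.2163, hold=65.8124 ⇒ V=67.2163 exercise | (k=4,j=2): S=122.9900, K−S=31.2300, hold=34.0117 ⇒ V=34.0117 continue | (k=4,j=3): S=173.8609, K−S=0.0000, hold=8.4758 ⇒ V=8.4758 continue | (k=4,j=4): S=245.7730, K−S=0.0000, hold=0.0000 ⇒ V=0.0000 continue  boundary S*=87.0037
step 3: (k=3,j=0): S=73.1765, K−S=81.0435, hold=79.5094 ⇒ V=81.0435 exercise | (k=3,j=1): S=103.4436, K−S=50.7764, hold=50.8197 ⇒ V=50.8197 continue | (k=3,j=2): S=146.2298, K−S=7.9902, hold=21.6568 ⇒ V=21.6568 continue | (k=3,j=3): S=206.7131, K−S=0.0000, hold=4.4156 ⇒ V=4.4156 continue  boundary S*=73.1765
step 2: (k=2,j=0): S=87.0037, K−S=67.2163, hold=65.8325 ⇒ V=67.2163 exercise | (k=2,j=1): S=122.9900, K−S=31.2300, hold=36.5373 ⇒ V=36.5373 continue | (k=2,j=2): S=173.8609, K−S=0.0000, hold=13.3339 ⇒ V=13.3339 continue  boundary S*=87.0037
step 1: (k=1,j=0): S=103.4436, K−S=50.7764, hold=51.9932 ⇒ V=51.9932 continue | (k=1,j=1): S=146.2298, K−S=7.9902, hold=25.2297 ⇒ V=25.2297 continue  boundary S*=-
step 0: (k=0,j=0): S=122.9900, K−S=31.2300, hold=38.8087 ⇒ V=38.8087 continue  boundary S*=-

price = 38.8087
boundary = - - 87.0037 73.1765 87.0037 103.4436
tree:
38.8087
51.9932 25.2297
67.2163 36.5373 13.3339
81.0435 50.8197 21.6568 4.4156
92.6732 67.2163 34.0117 8.4758 0.0000
102.4546 81.0435 50.7764 16.2696 0.0000 0.0000
110.6815 92.6732 67.2163 31.2300 0.0000 0.0000 0.0000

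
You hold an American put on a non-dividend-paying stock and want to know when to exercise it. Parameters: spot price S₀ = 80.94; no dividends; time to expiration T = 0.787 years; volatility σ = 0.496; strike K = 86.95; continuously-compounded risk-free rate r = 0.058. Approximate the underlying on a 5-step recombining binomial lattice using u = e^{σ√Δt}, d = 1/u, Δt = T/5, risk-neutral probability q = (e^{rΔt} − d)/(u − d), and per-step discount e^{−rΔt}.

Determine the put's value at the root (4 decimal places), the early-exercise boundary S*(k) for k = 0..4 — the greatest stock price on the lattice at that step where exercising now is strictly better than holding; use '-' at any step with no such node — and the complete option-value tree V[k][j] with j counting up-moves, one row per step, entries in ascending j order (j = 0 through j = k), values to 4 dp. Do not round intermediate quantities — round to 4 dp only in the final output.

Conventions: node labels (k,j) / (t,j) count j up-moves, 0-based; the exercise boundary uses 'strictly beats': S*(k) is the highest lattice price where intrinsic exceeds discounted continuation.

Δt=0.15740, u=1.21748, d=0.82137, q=0.47412, disc=e^(-rΔt)=0.99091
k=5 terminal: V=max(K-S,0) → 56.6908 42.0982 20.4683 0.0000 0.0000 0.0000
k=4: j=0 S=36.8399 intr=50.1101 cont=49.3199 V=50.1101[EX]; j=1 S=54.6061 intr=32.3439 cont=31.5537 V=32.3439[EX]; j=2 S=80.9400 intr=6.0100 cont=10.6661 V=10.6661[hold]; j=3 S=119.9735 intr=0.0000 cont=0.0000 V=0.0000[hold]; j=4 S=177.8310 intr=0.0000 cont=0.0000 V=0.0000[hold]  S*(4)=54.6061
k=3: j=0 S=44.8518 intr=42.0982 cont=41.3080 V=42.0982[EX]; j=1 S=66.4817 intr=20.4683 cont=21.8656 V=21.8656[hold]; j=2 S=98.5427 intr=0.0000 cont=5.5582 V=5.5582[hold]; j=3 S=146.0651 intr=0.0000 cont=0.0000 V=0.0000[hold]  S*(3)=44.8518
k=2: j=0 S=54.6061 intr=32.3439 cont=32.2102 V=32.3439[EX]; j=1 S=80.9400 intr=6.0100 cont=14.0056 V=14.0056[hold]; j=2 S=119.9735 intr=0.0000 cont=2.8964 V=2.8964[hold]  S*(2)=54.6061
k=1: j=0 S=66.4817 intr=20.4683 cont=23.4345 V=23.4345[hold]; j=1 S=98.5427 intr=0.0000 cont=8.6591 V=8.6591[hold]  S*(1)=-
k=0: j=0 S=80.9400 intr=6.0100 cont=16.2800 V=16.2800[hold]  S*(0)=-

price = 16.2800
boundary = - - 54.6061 44.8518 54.6061
tree:
16.2800
23.4345 8.6591
32.3439 14.0056 2.8964
42.0982 21.8656 5.5582 0.0000
50.1101 32.3439 10.6661 0.0000 0.0000
56.6908 42.0982 20.4683 0.0000 0.0000 0.0000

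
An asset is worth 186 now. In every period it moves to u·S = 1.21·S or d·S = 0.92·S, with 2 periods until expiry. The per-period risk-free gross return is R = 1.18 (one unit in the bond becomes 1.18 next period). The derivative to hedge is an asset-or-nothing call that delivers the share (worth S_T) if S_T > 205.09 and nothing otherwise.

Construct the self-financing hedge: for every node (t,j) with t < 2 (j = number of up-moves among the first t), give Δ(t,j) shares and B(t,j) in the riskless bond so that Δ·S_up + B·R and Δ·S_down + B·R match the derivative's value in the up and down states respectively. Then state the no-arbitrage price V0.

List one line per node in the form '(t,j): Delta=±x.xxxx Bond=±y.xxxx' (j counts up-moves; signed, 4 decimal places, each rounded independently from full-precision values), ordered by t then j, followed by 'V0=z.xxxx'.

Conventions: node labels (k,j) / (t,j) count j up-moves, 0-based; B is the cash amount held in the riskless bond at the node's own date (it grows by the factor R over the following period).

(0,0): Delta=1.2559 Bond=-48.8017
(1,0): Delta=4.1724 Bond=-556.6651
(1,1): Delta=1.0000 Bond=0.0000
V0=184.7900

The replicating-portfolio and risk-neutral prices coincide; use p* = (1.18−0.92)/(1.21−0.92) = 0.8966 for the latter.
At maturity the claim pays: V(2,0)=0.0000, V(2,1)=207.0552, V(2,2)=272.3226
Node (1,0) S=171.1200: V=(p*·207.0552+(1−p*)·0.0000)/1.18=157.3184; Δ=(207.0552−0.0000)/(207.0552−157.4304)=4.1724; B=V−Δ·S=-556.6651
Node (1,1) S=225.0600: V=(p*·272.3226+(1−p*)·207.0552)/1.18=225.0600; Δ=(272.3226−207.0552)/(272.3226−207.0552)=1.0000; B=V−Δ·S=0.0000
Node (0,0) S=186.0000: V=(p*·225.0600+(1−p*)·157.3184)/1.18=184.7900; Δ=(225.0600−157.3184)/(225.0600−171.1200)=1.2559; B=V−Δ·S=-48.8017
Sanity check at the root: Δ(0,0)·S0 + B(0,0) reproduces V0 = 184.7900.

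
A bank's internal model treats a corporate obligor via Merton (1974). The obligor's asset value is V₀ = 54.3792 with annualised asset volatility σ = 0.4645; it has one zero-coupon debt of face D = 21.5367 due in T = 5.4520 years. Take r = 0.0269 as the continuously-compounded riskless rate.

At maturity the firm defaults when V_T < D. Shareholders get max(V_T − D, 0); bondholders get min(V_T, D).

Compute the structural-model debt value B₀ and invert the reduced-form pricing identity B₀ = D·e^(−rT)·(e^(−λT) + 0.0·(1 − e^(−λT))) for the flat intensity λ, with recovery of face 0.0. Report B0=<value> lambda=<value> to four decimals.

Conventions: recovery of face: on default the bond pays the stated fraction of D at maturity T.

B0=15.9246 lambda=0.0285

Equity is a call on the firm's assets struck at D = 21.5367:
d₁ = [ln(V₀/D) + (r + σ²/2)T] / (σ√T)
   = [ln(54.3792/21.5367) + (0.0269 + 0.5·0.4645²)·5.4520] / (0.4645·√5.4520)
   = [0.926223 + 0.734821] / 1.084585 = 1.531502
d₂ = d₁ − σ√T = 1.531502 − 1.084585 = 0.446917
N(d₁) = 0.937177,  N(d₂) = 0.672533,  e^(−rT) = 0.863589
E₀ = V₀·N(d₁) − D·e^(−rT)·N(d₂)
   = 54.3792·0.937177 − 21.5367·0.863589·0.672533 = 38.454623
B₀ = V₀ − E₀ = 54.3792 − 38.454623 = 15.924577
e^(−λT) = (B₀·e^(rT)/D − 0)/(1 − 0) = (15.9246·1.157959/21.5367 − 0)/1 = 0.85621431
λ = −ln(0.85621431)/5.4520 = 0.028473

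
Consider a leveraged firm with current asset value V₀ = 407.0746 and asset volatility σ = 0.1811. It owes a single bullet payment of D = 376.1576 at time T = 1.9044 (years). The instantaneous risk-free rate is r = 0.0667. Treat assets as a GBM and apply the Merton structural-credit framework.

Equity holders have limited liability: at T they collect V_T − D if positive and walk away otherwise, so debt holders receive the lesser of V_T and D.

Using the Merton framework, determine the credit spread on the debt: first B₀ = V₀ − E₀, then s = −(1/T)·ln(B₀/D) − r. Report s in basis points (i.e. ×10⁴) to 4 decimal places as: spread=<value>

Apply the equity-as-call identities (strike 376.1576, horizon 1.9044 years):
d₁ = [ln(V₀/D) + (r + σ²/2)T] / (σ√T)
   = [ln(407.0746/376.1576) + (0.0667 + 0.5·0.1811²)·1.9044] / (0.1811·√1.9044)
   = [0.078988 + 0.158253] / 0.249918 = 0.949276
d₂ = d₁ − σ√T = 0.949276 − 0.249918 = 0.699358
N(d₁) = 0.828760,  N(d₂) = 0.757836,  e^(−rT) = 0.880713
E₀ = V₀·N(d₁) − D·e^(−rT)·N(d₂)
   = 407.0746·0.828760 − 376.1576·0.880713·0.757836 = 86.306019
B₀ = V₀ − E₀ = 407.0746 − 86.306019 = 320.768581
spread = −(1/T)·ln(B₀/D) − r = −(1/1.9044)·ln(320.768581/376.1576) − 0.0667 = 0.01694224
in basis points: 0.01694224 × 10⁴ = 169.4224 bp

spread=169.4224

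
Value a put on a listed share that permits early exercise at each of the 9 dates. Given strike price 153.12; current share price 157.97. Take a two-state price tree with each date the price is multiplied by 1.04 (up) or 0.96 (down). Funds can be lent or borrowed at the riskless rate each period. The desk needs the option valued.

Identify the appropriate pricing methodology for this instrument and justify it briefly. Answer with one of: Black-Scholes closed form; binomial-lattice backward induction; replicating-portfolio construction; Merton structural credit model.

framework: binomial-lattice backward induction

Key observation: the put (strike 153.12 on spot 157.97) is American-style on a 9-step discrete price model, so the early-exercise decision at every node requires stepwise backward valuation — a closed form cannot price the exercise right.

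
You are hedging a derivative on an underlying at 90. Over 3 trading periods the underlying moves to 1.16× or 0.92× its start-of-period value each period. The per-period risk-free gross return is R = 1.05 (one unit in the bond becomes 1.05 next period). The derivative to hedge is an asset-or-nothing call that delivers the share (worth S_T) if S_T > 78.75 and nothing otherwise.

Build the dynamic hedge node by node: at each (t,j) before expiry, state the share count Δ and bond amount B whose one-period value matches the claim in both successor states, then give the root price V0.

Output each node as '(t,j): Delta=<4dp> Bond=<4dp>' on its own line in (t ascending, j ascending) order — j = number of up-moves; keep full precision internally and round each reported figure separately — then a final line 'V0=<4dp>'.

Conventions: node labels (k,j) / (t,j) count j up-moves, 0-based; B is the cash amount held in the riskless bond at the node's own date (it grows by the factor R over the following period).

Under the risk-neutral measure, an up-move has probability p* = (R−d)/(u−d) = 0.5417 and values discount at R = 1.05.
Payoffs at expiry: V(3,0)=0.0000, V(3,1)=88.3642, V(3,2)=111.4157, V(3,3)=140.4806
(2,0): S=76.1760. Δ = (V_up−V_dn)/(S_up−S_dn) = (88.3642−0.0000)/(88.3642−70.0819) = 4.8333. V = [p*·88.3642 + (1−p*)·0.0000]/1.05 = 45.5847. B = V − Δ·S = -322.5993.
(2,1): S=96.0480. Δ = (V_up−V_dn)/(S_up−S_dn) = (111.4157−88.3642)/(111.4157−88.3642) = 1.0000. V = [p*·111.4157 + (1−p*)·88.3642]/1.05 = 96.0480. B = V − Δ·S = 0.0000.
(2,2): S=121.1040. Δ = (V_up−V_dn)/(S_up−S_dn) = (140.4806−111.4157)/(140.4806−111.4157) = 1.0000. V = [p*·140.4806 + (1−p*)·111.4157]/1.05 = 121.1040. B = V − Δ·S = 0.0000.
(1,0): S=82.8000. Δ = (V_up−V_dn)/(S_up−S_dn) = (96.0480−45.5847)/(96.0480−76.1760) = 2.5394. V = [p*·96.0480 + (1−p*)·45.5847]/1.05 = 69.4466. B = V − Δ·S = -140.8172.
(1,1): S=104.4000. Δ = (V_up−V_dn)/(S_up−S_dn) = (121.1040−96.0480)/(121.1040−96.0480) = 1.0000. V = [p*·121.1040 + (1−p*)·96.0480]/1.05 = 104.4000. B = V − Δ·S = 0.0000.
(0,0): S=90.0000. Δ = (V_up−V_dn)/(S_up−S_dn) = (104.4000−69.4466)/(104.4000−82.8000) = 1.6182. V = [p*·104.4000 + (1−p*)·69.4466]/1.05 = 84.1712. B = V − Δ·S = -61.4678.
Check: Δ(0,0)·S0 + B(0,0) = 84.1712 = V0.

(0,0): Delta=1.6182 Bond=-61.4678
(1,0): Delta=2.5394 Bond=-140.8172
(1,1): Delta=1.0000 Bond=0.0000
(2,0): Delta=4.8333 Bond=-322.5993
(2,1): Delta=1.0000 Bond=0.0000
(2,2): Delta=1.0000 Bond=0.0000
V0=84.1712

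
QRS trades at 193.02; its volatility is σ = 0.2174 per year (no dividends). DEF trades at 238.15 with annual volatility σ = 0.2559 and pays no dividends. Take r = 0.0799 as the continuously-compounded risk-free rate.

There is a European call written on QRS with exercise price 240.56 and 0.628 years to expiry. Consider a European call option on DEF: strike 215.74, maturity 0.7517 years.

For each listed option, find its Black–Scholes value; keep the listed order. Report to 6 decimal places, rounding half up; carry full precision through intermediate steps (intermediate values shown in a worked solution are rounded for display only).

[QRS call K=240.56]
σ√T = 0.2174·√0.628 = 0.172282
d₁ = (ln(S/K) + (r+σ²/2)T) / (σ√T) = (ln(193.02/240.56) + (0.0799+0.2174²/2)·0.628) / 0.172282 = (-0.220176 + 0.065018) / 0.172282 = -0.900606
d₂ = d₁ − σ√T = -0.900606 − 0.172282 = -1.072888
e^{−rT} = 0.951061
N(d₁) = 0.183899,  N(d₂) = 0.141661
price = S·N(d₁) − K·e^{−rT}·N(d₂) = 35.496166 − 32.410160 = 3.086006
[DEF call K=215.74]
σ√T = 0.2559·√0.7517 = 0.221867
d₁ = (ln(S/K) + (r+σ²/2)T) / (σ√T) = (ln(238.15/215.74) + (0.0799+0.2559²/2)·0.7517) / 0.221867 = (0.098827 + 0.084673) / 0.221867 = 0.827073
d₂ = d₁ − σ√T = 0.827073 − 0.221867 = 0.605206
e^{−rT} = 0.941707
N(d₁) = 0.795902,  N(d₂) = 0.727479
price = S·N(d₁) − K·e^{−rT}·N(d₂) = 189.544069 − 147.797449 = 41.746620

price(QRS call K=240.56) = 3.086006
price(DEF call K=215.74) = 41.746620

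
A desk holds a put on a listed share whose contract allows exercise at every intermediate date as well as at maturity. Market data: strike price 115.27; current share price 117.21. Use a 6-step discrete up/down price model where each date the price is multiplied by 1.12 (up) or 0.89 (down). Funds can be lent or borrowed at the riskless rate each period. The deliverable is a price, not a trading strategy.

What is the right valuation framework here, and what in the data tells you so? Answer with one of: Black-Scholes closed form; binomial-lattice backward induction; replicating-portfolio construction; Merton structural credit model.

Key observation: with exercise allowed before expiry on a discrete up/down model (6 steps from spot 117.21), the strike-115.27 put's value must be rolled back through the tree testing early exercise at each node.

framework: binomial-lattice backward induction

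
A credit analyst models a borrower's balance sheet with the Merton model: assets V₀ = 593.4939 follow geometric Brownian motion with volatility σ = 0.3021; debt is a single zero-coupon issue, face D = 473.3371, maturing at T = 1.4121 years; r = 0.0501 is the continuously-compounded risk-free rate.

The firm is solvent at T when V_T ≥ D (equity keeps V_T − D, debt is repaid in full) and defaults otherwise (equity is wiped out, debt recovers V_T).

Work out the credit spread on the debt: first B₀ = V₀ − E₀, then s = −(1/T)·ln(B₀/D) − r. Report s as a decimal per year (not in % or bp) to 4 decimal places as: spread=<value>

Work the structural quantities from V₀ = 593.4939 against face 473.3371:
d₁ = [ln(V₀/D) + (r + σ²/2)T] / (σ√T)
   = [ln(593.4939/473.3371) + (0.0501 + 0.5·0.3021²)·1.4121] / (0.3021·√1.4121)
   = [0.226219 + 0.135183] / 0.358991 = 1.006718
d₂ = d₁ − σ√T = 1.006718 − 0.358991 = 0.647727
N(d₁) = 0.842965,  N(d₂) = 0.741419,  e^(−rT) = 0.931698
E₀ = V₀·N(d₁) − D·e^(−rT)·N(d₂)
   = 593.4939·0.842965 − 473.3371·0.931698·0.741419 = 173.323128
B₀ = V₀ − E₀ = 593.4939 − 173.323128 = 420.170772
spread = −(1/T)·ln(B₀/D) − r = −(1/1.4121)·ln(420.170772/473.3371) − 0.0501 = 0.03427546

spread=0.0343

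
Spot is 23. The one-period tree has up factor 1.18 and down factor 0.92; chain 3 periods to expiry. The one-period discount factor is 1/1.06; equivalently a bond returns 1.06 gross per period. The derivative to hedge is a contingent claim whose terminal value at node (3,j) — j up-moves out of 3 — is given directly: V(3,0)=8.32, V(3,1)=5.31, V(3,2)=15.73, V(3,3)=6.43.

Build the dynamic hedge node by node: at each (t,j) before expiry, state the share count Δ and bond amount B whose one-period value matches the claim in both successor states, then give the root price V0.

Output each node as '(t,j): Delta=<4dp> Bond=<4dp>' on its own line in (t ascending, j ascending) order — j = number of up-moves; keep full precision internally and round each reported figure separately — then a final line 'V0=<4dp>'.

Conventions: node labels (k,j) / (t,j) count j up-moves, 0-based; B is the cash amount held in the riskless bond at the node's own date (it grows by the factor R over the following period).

(0,0): Delta=0.2741 Bond=2.0622
(1,0): Delta=0.7239 Bond=-7.3323
(1,1): Delta=-0.0265 Bond=10.3444
(2,0): Delta=-0.5947 Bond=17.8970
(2,1): Delta=1.6051 Bond=-29.7743
(2,2): Delta=-1.1169 Bond=45.8846
V0=8.3659

No-arbitrage ⇒ martingale measure with p* = (R−d)/(u−d) = 0.5385.
Payoffs at expiry: V(3,0)=8.3200, V(3,1)=5.3100, V(3,2)=15.7300, V(3,3)=6.4300
Node (2,0) S=19.4672: V=(p*·5.3100+(1−p*)·8.3200)/1.06=6.3200; Δ=(5.3100−8.3200)/(22.9713−17.9098)=-0.5947; B=V−Δ·S=17.8970
Node (2,1) S=24.9688: V=(p*·15.7300+(1−p*)·5.3100)/1.06=10.3026; Δ=(15.7300−5.3100)/(29.4632−22.9713)=1.6051; B=V−Δ·S=-29.7743
Node (2,2) S=32.0252: V=(p*·6.4300+(1−p*)·15.7300)/1.06=10.1154; Δ=(6.4300−15.7300)/(37.7897−29.4632)=-1.1169; B=V−Δ·S=45.8846
Node (1,0) S=21.1600: V=(p*·10.3026+(1−p*)·6.3200)/1.06=7.9854; Δ=(10.3026−6.3200)/(24.9688−19.4672)=0.7239; B=V−Δ·S=-7.3323
Node (1,1) S=27.1400: V=(p*·10.1154+(1−p*)·10.3026)/1.06=9.6243; Δ=(10.1154−10.3026)/(32.0252−24.9688)=-0.0265; B=V−Δ·S=10.3444
Node (0,0) S=23.0000: V=(p*·9.6243+(1−p*)·7.9854)/1.06=8.3659; Δ=(9.6243−7.9854)/(27.1400−21.1600)=0.2741; B=V−Δ·S=2.0622
Sanity check at the root: Δ(0,0)·S0 + B(0,0) reproduces V0 = 8.3659.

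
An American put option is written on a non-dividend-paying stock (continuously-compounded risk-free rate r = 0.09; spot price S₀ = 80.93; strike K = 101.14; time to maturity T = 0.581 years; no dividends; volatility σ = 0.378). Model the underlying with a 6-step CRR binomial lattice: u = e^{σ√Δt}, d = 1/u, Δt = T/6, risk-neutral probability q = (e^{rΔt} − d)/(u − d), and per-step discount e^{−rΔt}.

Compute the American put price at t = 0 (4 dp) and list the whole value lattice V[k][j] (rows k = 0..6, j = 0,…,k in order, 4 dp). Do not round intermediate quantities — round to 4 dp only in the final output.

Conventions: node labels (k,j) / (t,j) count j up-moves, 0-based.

Δt=0.09683  u=1.12482  d=0.88903  q=0.50775  discount=0.99132
step 6 (expiry): payoffs max(K−S,0) = 61.1821 50.5841 37.1753 20.2100 0.0000 0.0000 0.0000
k=5: (k=5,j=0): S=44.9456, K−S=56.1944, hold=55.3168 ⇒ V=56.1944 exercise | (k=5,j=1): S=56.8665, K−S=44.2735, hold=43.3959 ⇒ V=44.2735 exercise | (k=5,j=2): S=71.9491, K−S=29.1909, hold=28.3133 ⇒ V=29.1909 exercise | (k=5,j=3): S=91.0320, K−S=10.1080, hold=9.8621 ⇒ V=10.1080 exercise | (k=5,j=4): S=115.1762, K−S=0.0000, hold=0.0000 ⇒ V=0.0000 continue | (k=5,j=5): S=145.7242, K−S=0.0000, hold=0.0000 ⇒ V=0.0000 continue
k=4: (k=4,j=0): S=50.5559, K−S=50.5841, hold=49.7065 ⇒ V=50.5841 exercise | (k=4,j=1): S=63.9647, K−S=37.1753, hold=36.2976 ⇒ V=37.1753 exercise | (k=4,j=2): S=80.9300, K−S=20.2100, hold=19.3324 ⇒ V=20.2100 exercise | (k=4,j=3): S=102.3949, K−S=0.0000, hold=4.9325 ⇒ V=4.9325 continue | (k=4,j=4): S=129.5529, K−S=0.0000, hold=0.0000 ⇒ V=0.0000 continue
k=3: (k=3,j=0): S=56.8665, K−S=44.2735, hold=43.3959 ⇒ V=44.2735 exercise | (k=3,j=1): S=71.9491, K−S=29.1909, hold=28.3133 ⇒ V=29.1909 exercise | (k=3,j=2): S=91.0320, K−S=10.1080, hold=12.3448 ⇒ V=12.3448 continue | (k=3,j=3): S=115.1762, K−S=0.0000, hold=2.4070 ⇒ V=2.4070 continue
k=2: (k=2,j=0): S=63.9647, K−S=37.1753, hold=36.2976 ⇒ V=37.1753 exercise | (k=2,j=1): S=80.9300, K−S=20.2100, hold=20.4583 ⇒ V=20.4583 continue | (k=2,j=2): S=102.3949, K−S=0.0000, hold=7.2356 ⇒ V=7.2356 continue
k=1: (k=1,j=0): S=71.9491, K−S=29.1909, hold=28.4383 ⇒ V=29.1909 exercise | (k=1,j=1): S=91.0320, K−S=10.1080, hold=13.6252 ⇒ V=13.6252 continue
k=0: (k=0,j=0): S=80.9300, K−S=20.2100, hold=21.1027 ⇒ V=21.1027 continue

price = 21.1027
tree:
21.1027
29.1909 13.6252
37.1753 20.4583 7.2356
44.2735 29.1909 12.3448 2.4070
50.5841 37.1753 20.2100 4.9325 0.0000
56.1944 44.2735 29.1909 10.1080 0.0000 0.0000
61.1821 50.5841 37.1753 20.2100 0.0000 0.0000 0.0000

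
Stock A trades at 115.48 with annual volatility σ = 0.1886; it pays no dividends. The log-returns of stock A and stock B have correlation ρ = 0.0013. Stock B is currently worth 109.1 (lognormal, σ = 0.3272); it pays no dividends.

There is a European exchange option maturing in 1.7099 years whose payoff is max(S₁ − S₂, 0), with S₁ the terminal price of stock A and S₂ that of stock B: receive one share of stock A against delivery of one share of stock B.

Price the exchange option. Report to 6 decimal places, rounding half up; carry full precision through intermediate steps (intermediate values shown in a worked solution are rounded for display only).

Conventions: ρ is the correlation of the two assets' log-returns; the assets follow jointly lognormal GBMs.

σ_eff = √(σ₁² + σ₂² − 2ρσ₁σ₂) = √(0.1886² + 0.3272² − 2·0.0013·0.1886·0.3272) = 0.377451
d₁ = (ln(S₁/S₂) + (q₂ − q₁ + σ_eff²/2)T) / (σ_eff√T) = (ln(115.48/109.1) + (0.0 − 0.0 + 0.071235)·1.7099) / 0.493567 = 0.361930
d₂ = d₁ − σ_eff√T = 0.361930 − 0.493567 = -0.131637
N(d₁) = 0.641298,  N(d₂) = 0.447636
V = S₁·e^{−q₁T}·N(d₁) − S₂·e^{−q₂T}·N(d₂) = 74.057069 − 48.837053 = 25.220016
Key observation: the rate r is irrelevant here: denominating values in stock B turns the exchange into a ratio option on S₁/S₂, and discounting at r drops out.

exchange price = 25.220016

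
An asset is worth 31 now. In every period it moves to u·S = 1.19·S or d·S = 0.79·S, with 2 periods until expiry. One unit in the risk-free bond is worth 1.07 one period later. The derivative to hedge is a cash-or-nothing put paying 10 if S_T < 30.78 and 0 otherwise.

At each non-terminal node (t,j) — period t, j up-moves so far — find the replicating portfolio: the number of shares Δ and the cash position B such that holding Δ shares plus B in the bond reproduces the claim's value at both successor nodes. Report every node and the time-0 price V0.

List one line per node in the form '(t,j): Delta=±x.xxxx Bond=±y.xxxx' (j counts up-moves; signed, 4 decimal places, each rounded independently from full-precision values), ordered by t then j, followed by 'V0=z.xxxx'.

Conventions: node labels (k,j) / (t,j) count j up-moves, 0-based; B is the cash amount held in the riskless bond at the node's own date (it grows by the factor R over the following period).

Under the risk-neutral measure, an up-move has probability p* = (R−d)/(u−d) = 0.7000 and values discount at R = 1.07.
Terminal payoffs: V(2,0)=10.0000, V(2,1)=10.0000, V(2,2)=0.0000
(1,0): S=24.4900. Δ = (V_up−V_dn)/(S_up−S_dn) = (10.0000−10.0000)/(29.1431−19.3471) = 0.0000. V = [p*·10.0000 + (1−p*)·10.0000]/1.07 = 9.3458. B = V − Δ·S = 9.3458.
(1,1): S=36.8900. Δ = (V_up−V_dn)/(S_up−S_dn) = (0.0000−10.0000)/(43.8991−29.1431) = -0.6777. V = [p*·0.0000 + (1−p*)·10.0000]/1.07 = 2.8037. B = V − Δ·S = 27.8037.
(0,0): S=31.0000. Δ = (V_up−V_dn)/(S_up−S_dn) = (2.8037−9.3458)/(36.8900−24.4900) = -0.5276. V = [p*·2.8037 + (1−p*)·9.3458]/1.07 = 4.4545. B = V − Δ·S = 20.8097.
Sanity check at the root: Δ(0,0)·S0 + B(0,0) reproduces V0 = 4.4545.

(0,0): Delta=-0.5276 Bond=20.8097
(1,0): Delta=0.0000 Bond=9.3458
(1,1): Delta=-0.6777 Bond=27.8037
V0=4.4545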